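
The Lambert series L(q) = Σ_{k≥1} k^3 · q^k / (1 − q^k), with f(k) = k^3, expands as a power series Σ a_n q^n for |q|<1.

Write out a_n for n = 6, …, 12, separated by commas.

d|6:{1,2,3,6}  Σf=1+8+27+216=252
d|7:{7,1}  Σf=343+1=344
[q^8] f(8)=512,f(4)=64,f(2)=8,f(1)=1 ⇒ 585
[q^9] f(9)=729,f(3)=27,f(1)=1 ⇒ 757
q^10  k|10↦f(k): 10:1000 5:125 2:8 1:1  a_10=1134
[q^11] f(11)=1331,f(1)=1 ⇒ 1332
d|12:{1,2,3,4,6,12}  Σf=1+8+27+64+216+1728=2044

252, 344, 585, 757, 1134, 1332, 2044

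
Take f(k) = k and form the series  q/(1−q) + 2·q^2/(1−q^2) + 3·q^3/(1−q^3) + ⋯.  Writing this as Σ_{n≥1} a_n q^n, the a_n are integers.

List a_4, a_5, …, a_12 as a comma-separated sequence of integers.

n=4: 1·4 2·2 4·1  f→[1+2+4]=7
n=5: 5·1 1·5  f→[5+1]=6
d|6:{6,3,2,1}  Σf=6+3+2+1=12
[q^7] f(1)=1,f(7)=7 ⇒ 8
d|8:{1,2,4,8}  Σf=1+2+4+8=15
q^9  k|9↦f(k): 9:9 3:3 1:1  a_9=13
n=10: 1·10 2·5 5·2 10·1  f→[1+2+5+10]=18
n=11: 11·1 1·11  f→[11+1]=12
n=12: 12·1 6·2 4·3 3·4 2·6 1·12  f→[12+6+4+3+2+1]=28

7, 6, 12, 8, 15, 13, 18, 12, 28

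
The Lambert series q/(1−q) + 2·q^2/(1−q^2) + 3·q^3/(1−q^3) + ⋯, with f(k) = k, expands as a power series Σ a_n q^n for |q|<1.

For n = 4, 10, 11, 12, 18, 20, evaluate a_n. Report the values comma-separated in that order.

q^4  k|4↦f(k): 1:1 2:2 4:4  a_4=7
[q^10] f(1)=1,f(2)=2,f(5)=5,f(10)=10 ⇒ 18
n=11: 1·11 11·1  f→[1+11]=12
d|12:{12,6,4,3,2,1}  Σf=12+6+4+3+2+1=28
q^18  k|18↦f(k): 1:1 2:2 3:3 6:6 9:9 18:18  a_18=39
[q^20] f(20)=20,f(10)=10,f(5)=5,f(4)=4,f(2)=2,f(1)=1 ⇒ 42

7, 18, 12, 28, 39, 42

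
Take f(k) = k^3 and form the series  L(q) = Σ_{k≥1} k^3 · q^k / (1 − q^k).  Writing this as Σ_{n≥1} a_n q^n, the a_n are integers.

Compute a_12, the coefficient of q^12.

[q^12] f(1)=1,f(2)=8,f(3)=27,f(4)=64,f(6)=216,f(12)=1728 ⇒ 2044

a_12 = 2044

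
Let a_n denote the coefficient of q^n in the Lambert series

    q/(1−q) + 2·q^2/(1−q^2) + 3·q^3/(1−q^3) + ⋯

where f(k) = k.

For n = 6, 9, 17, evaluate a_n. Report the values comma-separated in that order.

q^6  k|6↦f(k): 1:1 2:2 3:3 6:6  a_6=12
q^9  k|9↦f(k): 9:9 3:3 1:1  a_9=13
q^17  k|17↦f(k): 1:1 17:17  a_17=18

12, 13, 18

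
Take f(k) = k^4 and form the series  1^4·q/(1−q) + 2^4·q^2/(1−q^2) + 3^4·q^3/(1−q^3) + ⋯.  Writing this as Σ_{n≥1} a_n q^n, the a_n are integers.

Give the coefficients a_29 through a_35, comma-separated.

[q^29] f(1)=1,f(29)=707281 ⇒ 707282
[q^30] f(1)=1,f(2)=16,f(3)=81,f(5)=625,f(6)=1296,f(10)=10000,f(15)=50625,f(30)=810000 ⇒ 872644
n=31: 31·1 1·31  f→[923521+1]=923522
[q^32] f(1)=1,f(2)=16,f(4)=256,f(8)=4096,f(16)=65536,f(32)=1048576 ⇒ 1118481
d|33:{1,3,11,33}  Σf=1+81+14641+1185921=1200644
q^34  k|34↦f(k): 1:1 2:16 17:83521 34:1336336  a_34=1419874
[q^35] f(1)=1,f(5)=625,f(7)=2401,f(35)=1500625 ⇒ 1503652

707282, 872644, 923522, 1118481, 1200644, 1419874, 1503652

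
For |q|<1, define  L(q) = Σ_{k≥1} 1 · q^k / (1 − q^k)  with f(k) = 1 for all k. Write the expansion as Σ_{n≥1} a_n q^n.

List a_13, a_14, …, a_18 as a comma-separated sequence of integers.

2, 4, 4, 5, 2, 6

q^13  k|13↦f(k): 13:1 1:1  a_13=2
d|14:{14,7,2,1}  Σf=1+1+1+1=4
[q^15] f(15)=1,f(5)=1,f(3)=1,f(1)=1 ⇒ 4
d|16:{16,8,4,2,1}  Σf=1+1+1+1+1=5
n=17: 17·1 1·17  f→[1+1]=2
d|18:{1,2,3,6,9,18}  Σf=1+1+1+1+1+1=6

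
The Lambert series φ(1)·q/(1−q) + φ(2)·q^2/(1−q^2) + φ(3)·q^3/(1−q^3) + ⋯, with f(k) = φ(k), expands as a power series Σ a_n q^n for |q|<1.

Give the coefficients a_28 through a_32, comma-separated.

[q^28] φ(1)=1,φ(2)=1,φ(4)=2,φ(7)=6,φ(14)=6,φ(28)=12 ⇒ 28
d|29:{29,1}  Σφ=28+1=29
n=30: 1·30 2·15 3·10 5·6 6·5 10·3 15·2 30·1  φ→[1+1+2+4+2+4+8+8]=30
n=31: 1·31 31·1  φ→[1+30]=31
[q^32] φ(32)=16,φ(16)=8,φ(8)=4,φ(4)=2,φ(2)=1,φ(1)=1 ⇒ 32

28, 29, 30, 31, 32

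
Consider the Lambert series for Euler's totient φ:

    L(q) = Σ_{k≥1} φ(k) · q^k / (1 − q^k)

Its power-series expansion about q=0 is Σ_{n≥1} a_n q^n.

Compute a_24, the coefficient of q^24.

n=24: 1·24 2·12 3·8 4·6 6·4 8·3 12·2 24·1  φ→[1+1+2+2+2+4+4+8]=24

a_24 = 24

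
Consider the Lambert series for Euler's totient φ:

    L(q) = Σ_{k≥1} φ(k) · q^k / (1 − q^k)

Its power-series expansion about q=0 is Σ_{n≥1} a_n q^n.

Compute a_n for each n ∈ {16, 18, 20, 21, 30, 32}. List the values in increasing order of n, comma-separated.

q^16  k|16↦φ(k): 1:1 2:1 4:2 8:4 16:8  a_16=16
n=18: 1·18 2·9 3·6 6·3 9·2 18·1  φ→[1+1+2+2+6+6]=18
d|20:{1,2,4,5,10,20}  Σφ=1+1+2+4+4+8=20
n=21: 1·21 3·7 7·3 21·1  φ→[1+2+6+12]=21
n=30: 1·30 2·15 3·10 5·6 6·5 10·3 15·2 30·1  φ→[1+1+2+4+2+4+8+8]=30
[q^32] φ(1)=1,φ(2)=1,φ(4)=2,φ(8)=4,φ(16)=8,φ(32)=16 ⇒ 32

16, 18, 20, 21, 30, 32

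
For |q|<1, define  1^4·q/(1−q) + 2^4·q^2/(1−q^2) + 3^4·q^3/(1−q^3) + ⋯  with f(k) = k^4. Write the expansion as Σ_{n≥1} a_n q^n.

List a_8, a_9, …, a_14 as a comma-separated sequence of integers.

4369, 6643, 10642, 14642, 22386, 28562, 40834

n=8: 1·8 2·4 4·2 8·1  f→[1+16+256+4096]=4369
d|9:{9,3,1}  Σf=6561+81+1=6643
[q^10] f(10)=10000,f(5)=625,f(2)=16,f(1)=1 ⇒ 10642
n=11: 1·11 11·1  f→[1+14641]=14642
q^12  k|12↦f(k): 12:20736 6:1296 4:256 3:81 2:16 1:1  a_12=22386
[q^13] f(13)=28561,f(1)=1 ⇒ 28562
n=14: 14·1 7·2 2·7 1·14  f→[38416+2401+16+1]=40834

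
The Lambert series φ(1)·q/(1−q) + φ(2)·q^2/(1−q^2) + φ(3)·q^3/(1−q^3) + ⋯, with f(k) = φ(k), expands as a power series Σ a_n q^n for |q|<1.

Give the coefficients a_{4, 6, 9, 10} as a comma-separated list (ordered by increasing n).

n=4: 1·4 2·2 4·1  φ→[1+1+2]=4
q^6  k|6↦φ(k): 1:1 2:1 3:2 6:2  a_6=6
q^9  k|9↦φ(k): 1:1 3:2 9:6  a_9=9
d|10:{1,2,5,10}  Σφ=1+1+4+4=10

4, 6, 9, 10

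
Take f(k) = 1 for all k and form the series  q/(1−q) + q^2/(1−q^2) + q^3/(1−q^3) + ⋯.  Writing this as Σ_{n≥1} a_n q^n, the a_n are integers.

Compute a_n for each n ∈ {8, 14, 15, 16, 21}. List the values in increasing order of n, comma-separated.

q^8  k|8↦f(k): 1:1 2:1 4:1 8:1  a_8=4
n=14: 14·1 7·2 2·7 1·14  f→[1+1+1+1]=4
n=15: 1·15 3·5 5·3 15·1  f→[1+1+1+1]=4
q^16  k|16↦f(k): 1:1 2:1 4:1 8:1 16:1  a_16=5
d|21:{21,7,3,1}  Σf=1+1+1+1=4

4, 4, 4, 5, 4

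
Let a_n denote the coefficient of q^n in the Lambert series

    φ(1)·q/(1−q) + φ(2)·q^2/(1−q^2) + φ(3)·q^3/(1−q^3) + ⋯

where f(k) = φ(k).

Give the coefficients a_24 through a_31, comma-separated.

d|24:{1,2,3,4,6,8,12,24}  Σφ=1+1+2+2+2+4+4+8=24
n=25: 25·1 5·5 1·25  φ→[20+4+1]=25
d|26:{26,13,2,1}  Σφ=12+12+1+1=26
[q^27] φ(27)=18,φ(9)=6,φ(3)=2,φ(1)=1 ⇒ 27
d|28:{1,2,4,7,14,28}  Σφ=1+1+2+6+6+12=28
q^29  k|29↦φ(k): 1:1 29:28  a_29=29
[q^30] φ(1)=1,φ(2)=1,φ(3)=2,φ(5)=4,φ(6)=2,φ(10)=4,φ(15)=8,φ(30)=8 ⇒ 30
q^31  k|31↦φ(k): 1:1 31:30  a_31=31

24, 25, 26, 27, 28, 29, 30, 31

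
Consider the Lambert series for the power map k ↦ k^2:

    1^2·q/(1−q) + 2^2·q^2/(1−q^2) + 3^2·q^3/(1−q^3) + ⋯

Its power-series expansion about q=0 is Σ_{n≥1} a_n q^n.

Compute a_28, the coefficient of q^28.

n=28: 28·1 14·2 7·4 4·7 2·14 1·28  f→[784+196+49+16+4+1]=1050

a_28 = 1050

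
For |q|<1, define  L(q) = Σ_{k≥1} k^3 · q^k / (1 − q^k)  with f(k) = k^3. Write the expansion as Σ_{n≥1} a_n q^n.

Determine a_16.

a_16 = 4681

q^16  k|16↦f(k): 16:4096 8:512 4:64 2:8 1:1  a_16=4681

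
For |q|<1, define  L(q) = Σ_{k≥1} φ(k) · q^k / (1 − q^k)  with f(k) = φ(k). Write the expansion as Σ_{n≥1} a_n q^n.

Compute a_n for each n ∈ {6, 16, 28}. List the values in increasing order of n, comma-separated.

n=6: 6·1 3·2 2·3 1·6  φ→[2+2+1+1]=6
d|16:{1,2,4,8,16}  Σφ=1+1+2+4+8=16
[q^28] φ(1)=1,φ(2)=1,φ(4)=2,φ(7)=6,φ(14)=6,φ(28)=12 ⇒ 28

6, 16, 28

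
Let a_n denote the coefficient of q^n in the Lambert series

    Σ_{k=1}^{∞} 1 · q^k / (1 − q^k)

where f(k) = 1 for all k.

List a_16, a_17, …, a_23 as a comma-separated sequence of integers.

5, 2, 6, 2, 6, 4, 4, 2

[q^16] f(16)=1,f(8)=1,f(4)=1,f(2)=1,f(1)=1 ⇒ 5
q^17  k|17↦f(k): 1:1 17:1  a_17=2
n=18: 1·18 2·9 3·6 6·3 9·2 18·1  f→[1+1+1+1+1+1]=6
d|19:{19,1}  Σf=1+1=2
d|20:{20,10,5,4,2,1}  Σf=1+1+1+1+1+1=6
d|21:{21,7,3,1}  Σf=1+1+1+1=4
n=22: 1·22 2·11 11·2 22·1  f→[1+1+1+1]=4
d|23:{1,23}  Σf=1+1=2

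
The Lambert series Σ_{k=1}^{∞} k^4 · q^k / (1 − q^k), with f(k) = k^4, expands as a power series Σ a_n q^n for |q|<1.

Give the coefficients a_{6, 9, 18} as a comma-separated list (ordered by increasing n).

1394, 6643, 112931

n=6: 1·6 2·3 3·2 6·1  f→[1+16+81+1296]=1394
q^9  k|9↦f(k): 9:6561 3:81 1:1  a_9=6643
q^18  k|18↦f(k): 1:1 2:16 3:81 6:1296 9:6561 18:104976  a_18=112931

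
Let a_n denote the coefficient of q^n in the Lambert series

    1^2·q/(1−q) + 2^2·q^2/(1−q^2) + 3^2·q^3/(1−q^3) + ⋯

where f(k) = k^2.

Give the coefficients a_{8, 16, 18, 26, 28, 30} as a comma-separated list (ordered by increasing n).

85, 341, 455, 850, 1050, 1300

n=8: 1·8 2·4 4·2 8·1  f→[1+4+16+64]=85
d|16:{1,2,4,8,16}  Σf=1+4+16+64+256=341
n=18: 18·1 9·2 6·3 3·6 2·9 1·18  f→[324+81+36+9+4+1]=455
[q^26] f(26)=676,f(13)=169,f(2)=4,f(1)=1 ⇒ 850
q^28  k|28↦f(k): 28:784 14:196 7:49 4:16 2:4 1:1  a_28=1050
n=30: 30·1 15·2 10·3 6·5 5·6 3·10 2·15 1·30  f→[900+225+100+36+25+9+4+1]=1300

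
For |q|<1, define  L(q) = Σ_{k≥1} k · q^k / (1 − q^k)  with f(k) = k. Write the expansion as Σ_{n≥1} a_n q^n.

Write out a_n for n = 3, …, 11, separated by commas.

d|3:{3,1}  Σf=3+1=4
[q^4] f(4)=4,f(2)=2,f(1)=1 ⇒ 7
d|5:{5,1}  Σf=5+1=6
d|6:{1,2,3,6}  Σf=1+2+3+6=12
[q^7] f(7)=7,f(1)=1 ⇒ 8
d|8:{1,2,4,8}  Σf=1+2+4+8=15
q^9  k|9↦f(k): 9:9 3:3 1:1  a_9=13
d|10:{10,5,2,1}  Σf=10+5+2+1=18
q^11  k|11↦f(k): 1:1 11:11  a_11=12

4, 7, 6, 12, 8, 15, 13, 18, 12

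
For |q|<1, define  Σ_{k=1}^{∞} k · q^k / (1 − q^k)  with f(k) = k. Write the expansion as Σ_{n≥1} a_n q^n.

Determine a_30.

q^30  k|30↦f(k): 1:1 2:2 3:3 5:5 6:6 10:10 15:15 30:30  a_30=72

a_30 = 72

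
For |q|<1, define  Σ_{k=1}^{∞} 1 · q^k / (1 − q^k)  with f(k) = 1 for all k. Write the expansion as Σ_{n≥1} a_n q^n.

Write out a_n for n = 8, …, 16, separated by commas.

4, 3, 4, 2, 6, 2, 4, 4, 5

n=8: 8·1 4·2 2·4 1·8  f→[1+1+1+1]=4
d|9:{9,3,1}  Σf=1+1+1=3
q^10  k|10↦f(k): 1:1 2:1 5:1 10:1  a_10=4
[q^11] f(1)=1,f(11)=1 ⇒ 2
[q^12] f(12)=1,f(6)=1,f(4)=1,f(3)=1,f(2)=1,f(1)=1 ⇒ 6
q^13  k|13↦f(k): 1:1 13:1  a_13=2
d|14:{14,7,2,1}  Σf=1+1+1+1=4
q^15  k|15↦f(k): 15:1 5:1 3:1 1:1  a_15=4
q^16  k|16↦f(k): 1:1 2:1 4:1 8:1 16:1  a_16=5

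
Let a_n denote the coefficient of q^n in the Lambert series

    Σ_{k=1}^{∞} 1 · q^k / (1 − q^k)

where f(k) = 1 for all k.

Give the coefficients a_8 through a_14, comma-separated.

d|8:{8,4,2,1}  Σf=1+1+1+1=4
q^9  k|9↦f(k): 1:1 3:1 9:1  a_9=3
d|10:{10,5,2,1}  Σf=1+1+1+1=4
n=11: 1·11 11·1  f→[1+1]=2
[q^12] f(12)=1,f(6)=1,f(4)=1,f(3)=1,f(2)=1,f(1)=1 ⇒ 6
[q^13] f(13)=1,f(1)=1 ⇒ 2
n=14: 14·1 7·2 2·7 1·14  f→[1+1+1+1]=4

4, 3, 4, 2, 6, 2, 4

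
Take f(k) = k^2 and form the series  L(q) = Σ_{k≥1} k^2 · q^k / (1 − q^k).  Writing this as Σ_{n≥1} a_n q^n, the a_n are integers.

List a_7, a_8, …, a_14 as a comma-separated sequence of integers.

50, 85, 91, 130, 122, 210, 170, 250

q^7  k|7↦f(k): 7:49 1:1  a_7=50
d|8:{8,4,2,1}  Σf=64+16+4+1=85
d|9:{9,3,1}  Σf=81+9+1=91
n=10: 10·1 5·2 2·5 1·10  f→[100+25+4+1]=130
q^11  k|11↦f(k): 1:1 11:121  a_11=122
n=12: 1·12 2·6 3·4 4·3 6·2 12·1  f→[1+4+9+16+36+144]=210
[q^13] f(1)=1,f(13)=169 ⇒ 170
d|14:{1,2,7,14}  Σf=1+4+49+196=250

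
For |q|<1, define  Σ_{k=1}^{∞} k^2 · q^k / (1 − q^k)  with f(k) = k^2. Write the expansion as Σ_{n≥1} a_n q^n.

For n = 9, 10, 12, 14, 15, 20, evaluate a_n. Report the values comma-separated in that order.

91, 130, 210, 250, 260, 546

q^9  k|9↦f(k): 1:1 3:9 9:81  a_9=91
q^10  k|10↦f(k): 1:1 2:4 5:25 10:100  a_10=130
n=12: 12·1 6·2 4·3 3·4 2·6 1·12  f→[144+36+16+9+4+1]=210
n=14: 14·1 7·2 2·7 1·14  f→[196+49+4+1]=250
[q^15] f(15)=225,f(5)=25,f(3)=9,f(1)=1 ⇒ 260
d|20:{1,2,4,5,10,20}  Σf=1+4+16+25+100+400=546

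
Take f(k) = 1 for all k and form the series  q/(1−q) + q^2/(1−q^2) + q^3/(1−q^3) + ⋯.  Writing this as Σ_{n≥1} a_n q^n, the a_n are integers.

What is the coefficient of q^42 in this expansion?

n=42: 1·42 2·21 3·14 6·7 7·6 14·3 21·2 42·1  f→[1+1+1+1+1+1+1+1]=8

a_42 = 8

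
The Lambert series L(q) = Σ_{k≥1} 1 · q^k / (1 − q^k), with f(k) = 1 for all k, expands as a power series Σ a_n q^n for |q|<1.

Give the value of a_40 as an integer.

[q^40] f(1)=1,f(2)=1,f(4)=1,f(5)=1,f(8)=1,f(10)=1,f(20)=1,f(40)=1 ⇒ 8

a_40 = 8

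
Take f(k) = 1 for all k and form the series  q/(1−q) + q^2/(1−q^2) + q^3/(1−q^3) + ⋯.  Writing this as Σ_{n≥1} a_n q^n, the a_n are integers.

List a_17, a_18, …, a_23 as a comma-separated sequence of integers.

2, 6, 2, 6, 4, 4, 2

n=17: 1·17 17·1  f→[1+1]=2
[q^18] f(18)=1,f(9)=1,f(6)=1,f(3)=1,f(2)=1,f(1)=1 ⇒ 6
[q^19] f(19)=1,f(1)=1 ⇒ 2
[q^20] f(1)=1,f(2)=1,f(4)=1,f(5)=1,f(10)=1,f(20)=1 ⇒ 6
n=21: 1·21 3·7 7·3 21·1  f→[1+1+1+1]=4
d|22:{22,11,2,1}  Σf=1+1+1+1=4
q^23  k|23↦f(k): 1:1 23:1  a_23=2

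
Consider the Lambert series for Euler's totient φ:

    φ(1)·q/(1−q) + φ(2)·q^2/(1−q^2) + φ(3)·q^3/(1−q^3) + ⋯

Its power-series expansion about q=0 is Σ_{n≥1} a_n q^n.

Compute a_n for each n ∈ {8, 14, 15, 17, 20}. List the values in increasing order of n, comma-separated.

[q^8] φ(1)=1,φ(2)=1,φ(4)=2,φ(8)=4 ⇒ 8
[q^14] φ(1)=1,φ(2)=1,φ(7)=6,φ(14)=6 ⇒ 14
[q^15] φ(15)=8,φ(5)=4,φ(3)=2,φ(1)=1 ⇒ 15
[q^17] φ(1)=1,φ(17)=16 ⇒ 17
q^20  k|20↦φ(k): 20:8 10:4 5:4 4:2 2:1 1:1  a_20=20

8, 14, 15, 17, 20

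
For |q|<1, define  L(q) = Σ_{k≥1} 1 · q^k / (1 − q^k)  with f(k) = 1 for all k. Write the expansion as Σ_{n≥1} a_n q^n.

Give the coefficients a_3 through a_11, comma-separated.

[q^3] f(1)=1,f(3)=1 ⇒ 2
q^4  k|4↦f(k): 1:1 2:1 4:1  a_4=3
d|5:{5,1}  Σf=1+1=2
q^6  k|6↦f(k): 6:1 3:1 2:1 1:1  a_6=4
d|7:{7,1}  Σf=1+1=2
n=8: 8·1 4·2 2·4 1·8  f→[1+1+1+1]=4
n=9: 9·1 3·3 1·9  f→[1+1+1]=3
d|10:{10,5,2,1}  Σf=1+1+1+1=4
q^11  k|11↦f(k): 1:1 11:1  a_11=2

2, 3, 2, 4, 2, 4, 3, 4, 2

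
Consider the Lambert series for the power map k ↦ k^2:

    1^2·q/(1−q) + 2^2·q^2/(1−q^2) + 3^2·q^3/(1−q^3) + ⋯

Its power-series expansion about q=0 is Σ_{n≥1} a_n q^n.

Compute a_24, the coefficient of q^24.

a_24 = 850

[q^24] f(1)=1,f(2)=4,f(3)=9,f(4)=16,f(6)=36,f(8)=64,f(12)=144,f(24)=576 ⇒ 850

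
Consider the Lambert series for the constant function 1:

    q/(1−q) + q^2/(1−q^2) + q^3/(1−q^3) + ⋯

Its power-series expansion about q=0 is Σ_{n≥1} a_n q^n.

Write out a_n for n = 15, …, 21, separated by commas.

4, 5, 2, 6, 2, 6, 4

q^15  k|15↦f(k): 15:1 5:1 3:1 1:1  a_15=4
q^16  k|16↦f(k): 1:1 2:1 4:1 8:1 16:1  a_16=5
d|17:{1,17}  Σf=1+1=2
n=18: 1·18 2·9 3·6 6·3 9·2 18·1  f→[1+1+1+1+1+1]=6
n=19: 1·19 19·1  f→[1+1]=2
d|20:{1,2,4,5,10,20}  Σf=1+1+1+1+1+1=6
d|21:{1,3,7,21}  Σf=1+1+1+1=4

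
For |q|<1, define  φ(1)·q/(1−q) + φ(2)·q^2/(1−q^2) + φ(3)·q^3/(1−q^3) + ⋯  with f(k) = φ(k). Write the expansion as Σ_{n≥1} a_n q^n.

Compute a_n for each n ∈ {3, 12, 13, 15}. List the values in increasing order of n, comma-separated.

d|3:{1,3}  Σφ=1+2=3
n=12: 1·12 2·6 3·4 4·3 6·2 12·1  φ→[1+1+2+2+2+4]=12
n=13: 13·1 1·13  φ→[12+1]=13
q^15  k|15↦φ(k): 1:1 3:2 5:4 15:8  a_15=15

3, 12, 13, 15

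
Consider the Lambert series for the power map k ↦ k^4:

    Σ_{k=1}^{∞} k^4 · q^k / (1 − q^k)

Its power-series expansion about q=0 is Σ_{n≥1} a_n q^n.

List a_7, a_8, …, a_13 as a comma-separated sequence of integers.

n=7: 7·1 1·7  f→[2401+1]=2402
q^8  k|8↦f(k): 8:4096 4:256 2:16 1:1  a_8=4369
n=9: 1·9 3·3 9·1  f→[1+81+6561]=6643
[q^10] f(1)=1,f(2)=16,f(5)=625,f(10)=10000 ⇒ 10642
d|11:{11,1}  Σf=14641+1=14642
[q^12] f(1)=1,f(2)=16,f(3)=81,f(4)=256,f(6)=1296,f(12)=20736 ⇒ 22386
n=13: 13·1 1·13  f→[28561+1]=28562

2402, 4369, 6643, 10642, 14642, 22386, 28562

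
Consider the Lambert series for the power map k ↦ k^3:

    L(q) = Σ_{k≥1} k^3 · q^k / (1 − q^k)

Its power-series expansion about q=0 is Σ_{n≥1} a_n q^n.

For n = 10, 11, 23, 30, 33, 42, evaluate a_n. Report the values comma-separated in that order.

1134, 1332, 12168, 31752, 37296, 86688

n=10: 10·1 5·2 2·5 1·10  f→[1000+125+8+1]=1134
q^11  k|11↦f(k): 11:1331 1:1  a_11=1332
q^23  k|23↦f(k): 1:1 23:12167  a_23=12168
[q^30] f(30)=27000,f(15)=3375,f(10)=1000,f(6)=216,f(5)=125,f(3)=27,f(2)=8,f(1)=1 ⇒ 31752
[q^33] f(33)=35937,f(11)=1331,f(3)=27,f(1)=1 ⇒ 37296
n=42: 42·1 21·2 14·3 7·6 6·7 3·14 2·21 1·42  f→[74088+9261+2744+343+216+27+8+1]=86688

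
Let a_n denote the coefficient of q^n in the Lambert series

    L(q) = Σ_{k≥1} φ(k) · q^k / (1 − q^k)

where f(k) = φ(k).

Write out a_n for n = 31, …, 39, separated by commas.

q^31  k|31↦φ(k): 1:1 31:30  a_31=31
n=32: 1·32 2·16 4·8 8·4 16·2 32·1  φ→[1+1+2+4+8+16]=32
d|33:{1,3,11,33}  Σφ=1+2+10+20=33
n=34: 34·1 17·2 2·17 1·34  φ→[16+16+1+1]=34
n=35: 35·1 7·5 5·7 1·35  φ→[24+6+4+1]=35
d|36:{1,2,3,4,6,9,12,18,36}  Σφ=1+1+2+2+2+6+4+6+12=36
d|37:{37,1}  Σφ=36+1=37
d|38:{1,2,19,38}  Σφ=1+1+18+18=38
[q^39] φ(39)=24,φ(13)=12,φ(3)=2,φ(1)=1 ⇒ 39

31, 32, 33, 34, 35, 36, 37, 38, 39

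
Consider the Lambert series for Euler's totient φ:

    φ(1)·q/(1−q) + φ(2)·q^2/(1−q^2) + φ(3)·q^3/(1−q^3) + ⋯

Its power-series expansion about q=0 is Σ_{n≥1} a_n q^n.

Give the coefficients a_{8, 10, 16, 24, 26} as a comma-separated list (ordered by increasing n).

n=8: 8·1 4·2 2·4 1·8  φ→[4+2+1+1]=8
[q^10] φ(10)=4,φ(5)=4,φ(2)=1,φ(1)=1 ⇒ 10
n=16: 16·1 8·2 4·4 2·8 1·16  φ→[8+4+2+1+1]=16
q^24  k|24↦φ(k): 1:1 2:1 3:2 4:2 6:2 8:4 12:4 24:8  a_24=24
q^26  k|26↦φ(k): 26:12 13:12 2:1 1:1  a_26=26

8, 10, 16, 24, 26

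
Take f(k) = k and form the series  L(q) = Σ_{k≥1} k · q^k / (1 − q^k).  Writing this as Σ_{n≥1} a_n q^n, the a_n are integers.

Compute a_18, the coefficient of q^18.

d|18:{18,9,6,3,2,1}  Σf=18+9+6+3+2+1=39

a_18 = 39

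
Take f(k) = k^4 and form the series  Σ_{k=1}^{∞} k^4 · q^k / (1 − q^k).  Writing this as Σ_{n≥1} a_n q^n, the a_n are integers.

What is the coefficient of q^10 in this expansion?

[q^10] f(10)=10000,f(5)=625,f(2)=16,f(1)=1 ⇒ 10642

a_10 = 10642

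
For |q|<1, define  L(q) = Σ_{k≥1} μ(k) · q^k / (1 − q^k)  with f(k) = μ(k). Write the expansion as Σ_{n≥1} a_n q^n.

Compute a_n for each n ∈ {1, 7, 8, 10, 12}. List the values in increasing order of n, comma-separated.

d|1:{1}  Σμ=1=1
d|7:{1,7}  Σμ=1+(-1)=0
n=8: 1·8 2·4 4·2 8·1  μ→[1+(-1)+0+0]=0
[q^10] μ(10)=1,μ(5)=-1,μ(2)=-1,μ(1)=1 ⇒ 0
q^12  k|12↦μ(k): 12:0 6:1 4:0 3:-1 2:-1 1:1  a_12=0

1, 0, 0, 0, 0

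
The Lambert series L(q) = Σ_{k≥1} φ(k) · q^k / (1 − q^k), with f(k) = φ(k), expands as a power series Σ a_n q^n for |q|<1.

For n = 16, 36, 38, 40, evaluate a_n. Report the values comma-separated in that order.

q^16  k|16↦φ(k): 16:8 8:4 4:2 2:1 1:1  a_16=16
[q^36] φ(36)=12,φ(18)=6,φ(12)=4,φ(9)=6,φ(6)=2,φ(4)=2,φ(3)=2,φ(2)=1,φ(1)=1 ⇒ 36
q^38  k|38↦φ(k): 1:1 2:1 19:18 38:18  a_38=38
q^40  k|40↦φ(k): 40:16 20:8 10:4 8:4 5:4 4:2 2:1 1:1  a_40=40

16, 36, 38, 40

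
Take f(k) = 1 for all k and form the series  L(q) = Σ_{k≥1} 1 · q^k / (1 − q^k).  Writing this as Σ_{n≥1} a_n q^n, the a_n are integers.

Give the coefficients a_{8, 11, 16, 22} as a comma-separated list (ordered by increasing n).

4, 2, 5, 4

q^8  k|8↦f(k): 8:1 4:1 2:1 1:1  a_8=4
d|11:{11,1}  Σf=1+1=2
[q^16] f(1)=1,f(2)=1,f(4)=1,f(8)=1,f(16)=1 ⇒ 5
q^22  k|22↦f(k): 1:1 2:1 11:1 22:1  a_22=4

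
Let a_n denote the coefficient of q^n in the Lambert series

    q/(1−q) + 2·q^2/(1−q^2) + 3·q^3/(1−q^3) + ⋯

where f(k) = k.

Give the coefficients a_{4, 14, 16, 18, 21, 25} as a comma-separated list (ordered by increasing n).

d|4:{4,2,1}  Σf=4+2+1=7
n=14: 14·1 7·2 2·7 1·14  f→[14+7+2+1]=24
q^16  k|16↦f(k): 16:16 8:8 4:4 2:2 1:1  a_16=31
d|18:{18,9,6,3,2,1}  Σf=18+9+6+3+2+1=39
[q^21] f(21)=21,f(7)=7,f(3)=3,f(1)=1 ⇒ 32
d|25:{25,5,1}  Σf=25+5+1=31

7, 24, 31, 39, 32, 31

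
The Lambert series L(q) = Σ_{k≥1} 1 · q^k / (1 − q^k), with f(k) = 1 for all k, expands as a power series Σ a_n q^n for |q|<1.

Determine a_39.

n=39: 1·39 3·13 13·3 39·1  f→[1+1+1+1]=4

a_39 = 4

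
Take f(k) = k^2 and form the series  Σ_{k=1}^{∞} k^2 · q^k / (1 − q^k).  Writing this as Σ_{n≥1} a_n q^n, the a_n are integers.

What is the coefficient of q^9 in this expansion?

a_9 = 91

[q^9] f(1)=1,f(3)=9,f(9)=81 ⇒ 91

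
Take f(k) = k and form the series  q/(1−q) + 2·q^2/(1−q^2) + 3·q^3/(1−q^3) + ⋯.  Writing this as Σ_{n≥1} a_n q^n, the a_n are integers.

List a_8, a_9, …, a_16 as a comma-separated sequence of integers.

15, 13, 18, 12, 28, 14, 24, 24, 31

q^8  k|8↦f(k): 1:1 2:2 4:4 8:8  a_8=15
[q^9] f(9)=9,f(3)=3,f(1)=1 ⇒ 13
d|10:{1,2,5,10}  Σf=1+2+5+10=18
d|11:{1,11}  Σf=1+11=12
d|12:{12,6,4,3,2,1}  Σf=12+6+4+3+2+1=28
[q^13] f(1)=1,f(13)=13 ⇒ 14
[q^14] f(14)=14,f(7)=7,f(2)=2,f(1)=1 ⇒ 24
q^15  k|15↦f(k): 15:15 5:5 3:3 1:1  a_15=24
d|16:{1,2,4,8,16}  Σf=1+2+4+8+16=31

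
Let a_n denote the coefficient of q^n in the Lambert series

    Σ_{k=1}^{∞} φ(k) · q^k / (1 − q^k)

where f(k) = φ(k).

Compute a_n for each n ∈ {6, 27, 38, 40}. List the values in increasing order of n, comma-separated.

n=6: 1·6 2·3 3·2 6·1  φ→[1+1+2+2]=6
[q^27] φ(1)=1,φ(3)=2,φ(9)=6,φ(27)=18 ⇒ 27
[q^38] φ(1)=1,φ(2)=1,φ(19)=18,φ(38)=18 ⇒ 38
[q^40] φ(40)=16,φ(20)=8,φ(10)=4,φ(8)=4,φ(5)=4,φ(4)=2,φ(2)=1,φ(1)=1 ⇒ 40

6, 27, 38, 40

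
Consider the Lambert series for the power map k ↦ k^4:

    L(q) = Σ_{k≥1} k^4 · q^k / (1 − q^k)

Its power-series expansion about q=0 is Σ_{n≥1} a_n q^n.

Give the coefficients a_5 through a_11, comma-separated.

d|5:{5,1}  Σf=625+1=626
n=6: 1·6 2·3 3·2 6·1  f→[1+16+81+1296]=1394
q^7  k|7↦f(k): 7:2401 1:1  a_7=2402
q^8  k|8↦f(k): 1:1 2:16 4:256 8:4096  a_8=4369
d|9:{9,3,1}  Σf=6561+81+1=6643
q^10  k|10↦f(k): 1:1 2:16 5:625 10:10000  a_10=10642
q^11  k|11↦f(k): 11:14641 1:1  a_11=14642

626, 1394, 2402, 4369, 6643, 10642, 14642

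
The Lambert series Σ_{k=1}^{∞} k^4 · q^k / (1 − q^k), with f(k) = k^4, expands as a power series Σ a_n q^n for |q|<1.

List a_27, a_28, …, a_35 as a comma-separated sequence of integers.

538084, 655746, 707282, 872644, 923522, 1118481, 1200644, 1419874, 1503652

[q^27] f(1)=1,f(3)=81,f(9)=6561,f(27)=531441 ⇒ 538084
d|28:{1,2,4,7,14,28}  Σf=1+16+256+2401+38416+614656=655746
d|29:{1,29}  Σf=1+707281=707282
[q^30] f(30)=810000,f(15)=50625,f(10)=10000,f(6)=1296,f(5)=625,f(3)=81,f(2)=16,f(1)=1 ⇒ 872644
d|31:{1,31}  Σf=1+923521=923522
[q^32] f(1)=1,f(2)=16,f(4)=256,f(8)=4096,f(16)=65536,f(32)=1048576 ⇒ 1118481
d|33:{33,11,3,1}  Σf=1185921+14641+81+1=1200644
d|34:{34,17,2,1}  Σf=1336336+83521+16+1=1419874
d|35:{1,5,7,35}  Σf=1+625+2401+1500625=1503652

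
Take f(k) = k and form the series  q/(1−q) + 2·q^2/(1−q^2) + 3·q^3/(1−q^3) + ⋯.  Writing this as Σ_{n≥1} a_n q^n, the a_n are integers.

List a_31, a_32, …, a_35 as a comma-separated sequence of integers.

d|31:{31,1}  Σf=31+1=32
d|32:{32,16,8,4,2,1}  Σf=32+16+8+4+2+1=63
[q^33] f(1)=1,f(3)=3,f(11)=11,f(33)=33 ⇒ 48
q^34  k|34↦f(k): 1:1 2:2 17:17 34:34  a_34=54
q^35  k|35↦f(k): 35:35 7:7 5:5 1:1  a_35=48

32, 63, 48, 54, 48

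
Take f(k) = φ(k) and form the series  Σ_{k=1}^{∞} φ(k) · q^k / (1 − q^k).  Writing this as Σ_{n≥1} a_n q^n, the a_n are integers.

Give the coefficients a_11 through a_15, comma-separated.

[q^11] φ(11)=10,φ(1)=1 ⇒ 11
q^12  k|12↦φ(k): 1:1 2:1 3:2 4:2 6:2 12:4  a_12=12
n=13: 1·13 13·1  φ→[1+12]=13
q^14  k|14↦φ(k): 14:6 7:6 2:1 1:1  a_14=14
q^15  k|15↦φ(k): 1:1 3:2 5:4 15:8  a_15=15

11, 12, 13, 14, 15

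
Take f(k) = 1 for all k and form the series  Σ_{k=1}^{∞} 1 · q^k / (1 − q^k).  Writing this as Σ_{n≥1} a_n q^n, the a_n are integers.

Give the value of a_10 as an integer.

d|10:{10,5,2,1}  Σf=1+1+1+1=4

a_10 = 4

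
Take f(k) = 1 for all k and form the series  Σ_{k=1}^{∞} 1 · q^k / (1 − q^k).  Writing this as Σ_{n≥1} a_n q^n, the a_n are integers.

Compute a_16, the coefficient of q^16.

d|16:{16,8,4,2,1}  Σf=1+1+1+1+1=5

a_16 = 5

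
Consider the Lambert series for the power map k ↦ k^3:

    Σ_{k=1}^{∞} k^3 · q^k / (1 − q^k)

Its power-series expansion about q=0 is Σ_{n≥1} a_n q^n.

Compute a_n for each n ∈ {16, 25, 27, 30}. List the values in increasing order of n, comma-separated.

[q^16] f(16)=4096,f(8)=512,f(4)=64,f(2)=8,f(1)=1 ⇒ 4681
[q^25] f(1)=1,f(5)=125,f(25)=15625 ⇒ 15751
d|27:{27,9,3,1}  Σf=19683+729+27+1=20440
[q^30] f(30)=27000,f(15)=3375,f(10)=1000,f(6)=216,f(5)=125,f(3)=27,f(2)=8,f(1)=1 ⇒ 31752

4681, 15751, 20440, 31752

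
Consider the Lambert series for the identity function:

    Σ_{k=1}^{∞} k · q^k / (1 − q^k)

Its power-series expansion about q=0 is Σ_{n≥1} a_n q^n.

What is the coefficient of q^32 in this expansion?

[q^32] f(1)=1,f(2)=2,f(4)=4,f(8)=8,f(16)=16,f(32)=32 ⇒ 63

a_32 = 63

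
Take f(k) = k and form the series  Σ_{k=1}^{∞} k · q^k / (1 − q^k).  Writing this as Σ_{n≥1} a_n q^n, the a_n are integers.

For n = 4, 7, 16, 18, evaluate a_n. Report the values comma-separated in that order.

[q^4] f(1)=1,f(2)=2,f(4)=4 ⇒ 7
[q^7] f(1)=1,f(7)=7 ⇒ 8
d|16:{1,2,4,8,16}  Σf=1+2+4+8+16=31
n=18: 18·1 9·2 6·3 3·6 2·9 1·18  f→[18+9+6+3+2+1]=39

7, 8, 31, 39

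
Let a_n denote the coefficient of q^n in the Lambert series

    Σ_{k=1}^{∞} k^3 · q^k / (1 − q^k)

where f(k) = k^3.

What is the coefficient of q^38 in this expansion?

[q^38] f(38)=54872,f(19)=6859,f(2)=8,f(1)=1 ⇒ 61740

a_38 = 61740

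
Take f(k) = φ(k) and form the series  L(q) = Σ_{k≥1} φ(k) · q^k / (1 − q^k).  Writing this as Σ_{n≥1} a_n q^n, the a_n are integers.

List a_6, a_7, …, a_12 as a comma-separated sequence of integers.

n=6: 6·1 3·2 2·3 1·6  φ→[2+2+1+1]=6
q^7  k|7↦φ(k): 1:1 7:6  a_7=7
n=8: 1·8 2·4 4·2 8·1  φ→[1+1+2+4]=8
[q^9] φ(1)=1,φ(3)=2,φ(9)=6 ⇒ 9
n=10: 1·10 2·5 5·2 10·1  φ→[1+1+4+4]=10
q^11  k|11↦φ(k): 11:10 1:1  a_11=11
d|12:{1,2,3,4,6,12}  Σφ=1+1+2+2+2+4=12

6, 7, 8, 9, 10, 11, 12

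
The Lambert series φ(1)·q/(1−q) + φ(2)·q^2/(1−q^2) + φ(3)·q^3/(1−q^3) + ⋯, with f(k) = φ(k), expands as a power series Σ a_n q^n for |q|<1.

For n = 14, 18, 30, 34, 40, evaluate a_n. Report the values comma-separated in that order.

[q^14] φ(1)=1,φ(2)=1,φ(7)=6,φ(14)=6 ⇒ 14
d|18:{1,2,3,6,9,18}  Σφ=1+1+2+2+6+6=18
n=30: 30·1 15·2 10·3 6·5 5·6 3·10 2·15 1·30  φ→[8+8+4+2+4+2+1+1]=30
q^34  k|34↦φ(k): 34:16 17:16 2:1 1:1  a_34=34
d|40:{1,2,4,5,8,10,20,40}  Σφ=1+1+2+4+4+4+8+16=40

14, 18, 30, 34, 40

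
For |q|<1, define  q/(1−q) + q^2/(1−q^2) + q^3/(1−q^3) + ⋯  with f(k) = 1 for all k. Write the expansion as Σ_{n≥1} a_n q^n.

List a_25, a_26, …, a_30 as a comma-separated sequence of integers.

3, 4, 4, 6, 2, 8

[q^25] f(25)=1,f(5)=1,f(1)=1 ⇒ 3
[q^26] f(1)=1,f(2)=1,f(13)=1,f(26)=1 ⇒ 4
q^27  k|27↦f(k): 27:1 9:1 3:1 1:1  a_27=4
n=28: 1·28 2·14 4·7 7·4 14·2 28·1  f→[1+1+1+1+1+1]=6
n=29: 1·29 29·1  f→[1+1]=2
n=30: 1·30 2·15 3·10 5·6 6·5 10·3 15·2 30·1  f→[1+1+1+1+1+1+1+1]=8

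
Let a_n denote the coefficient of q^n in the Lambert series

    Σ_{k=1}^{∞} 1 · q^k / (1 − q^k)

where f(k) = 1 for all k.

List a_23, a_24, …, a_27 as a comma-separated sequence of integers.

n=23: 1·23 23·1  f→[1+1]=2
[q^24] f(1)=1,f(2)=1,f(3)=1,f(4)=1,f(6)=1,f(8)=1,f(12)=1,f(24)=1 ⇒ 8
n=25: 25·1 5·5 1·25  f→[1+1+1]=3
d|26:{1,2,13,26}  Σf=1+1+1+1=4
d|27:{27,9,3,1}  Σf=1+1+1+1=4

2, 8, 3, 4, 4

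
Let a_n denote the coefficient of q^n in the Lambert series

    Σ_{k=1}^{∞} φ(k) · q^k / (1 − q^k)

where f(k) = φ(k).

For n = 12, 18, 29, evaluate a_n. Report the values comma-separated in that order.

d|12:{12,6,4,3,2,1}  Σφ=4+2+2+2+1+1=12
d|18:{1,2,3,6,9,18}  Σφ=1+1+2+2+6+6=18
d|29:{29,1}  Σφ=28+1=29

12, 18, 29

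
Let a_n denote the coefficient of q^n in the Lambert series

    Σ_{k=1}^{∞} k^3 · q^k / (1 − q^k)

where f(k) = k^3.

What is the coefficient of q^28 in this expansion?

a_28 = 25112

n=28: 28·1 14·2 7·4 4·7 2·14 1·28  f→[21952+2744+343+64+8+1]=25112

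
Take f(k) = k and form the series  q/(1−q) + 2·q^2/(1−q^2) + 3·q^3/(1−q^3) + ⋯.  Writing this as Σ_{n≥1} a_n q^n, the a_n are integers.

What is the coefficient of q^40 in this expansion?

[q^40] f(40)=40,f(20)=20,f(10)=10,f(8)=8,f(5)=5,f(4)=4,f(2)=2,f(1)=1 ⇒ 90

a_40 = 90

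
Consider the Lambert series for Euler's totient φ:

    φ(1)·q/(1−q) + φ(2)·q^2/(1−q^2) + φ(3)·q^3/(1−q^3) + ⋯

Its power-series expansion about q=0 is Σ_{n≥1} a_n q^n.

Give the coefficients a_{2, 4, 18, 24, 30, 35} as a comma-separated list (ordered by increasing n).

[q^2] φ(2)=1,φ(1)=1 ⇒ 2
n=4: 4·1 2·2 1·4  φ→[2+1+1]=4
[q^18] φ(1)=1,φ(2)=1,φ(3)=2,φ(6)=2,φ(9)=6,φ(18)=6 ⇒ 18
q^24  k|24↦φ(k): 1:1 2:1 3:2 4:2 6:2 8:4 12:4 24:8  a_24=24
n=30: 1·30 2·15 3·10 5·6 6·5 10·3 15·2 30·1  φ→[1+1+2+4+2+4+8+8]=30
[q^35] φ(1)=1,φ(5)=4,φ(7)=6,φ(35)=24 ⇒ 35

2, 4, 18, 24, 30, 35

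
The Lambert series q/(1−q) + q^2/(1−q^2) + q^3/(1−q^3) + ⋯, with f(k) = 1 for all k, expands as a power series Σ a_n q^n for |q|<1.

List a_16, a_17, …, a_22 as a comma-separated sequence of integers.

n=16: 16·1 8·2 4·4 2·8 1·16  f→[1+1+1+1+1]=5
[q^17] f(1)=1,f(17)=1 ⇒ 2
n=18: 18·1 9·2 6·3 3·6 2·9 1·18  f→[1+1+1+1+1+1]=6
q^19  k|19↦f(k): 19:1 1:1  a_19=2
n=20: 1·20 2·10 4·5 5·4 10·2 20·1  f→[1+1+1+1+1+1]=6
[q^21] f(1)=1,f(3)=1,f(7)=1,f(21)=1 ⇒ 4
d|22:{1,2,11,22}  Σf=1+1+1+1=4

5, 2, 6, 2, 6, 4, 4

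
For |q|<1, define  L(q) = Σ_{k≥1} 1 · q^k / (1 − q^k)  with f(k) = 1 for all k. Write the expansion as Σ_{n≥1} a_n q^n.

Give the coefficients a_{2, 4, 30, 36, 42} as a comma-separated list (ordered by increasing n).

d|2:{1,2}  Σf=1+1=2
q^4  k|4↦f(k): 4:1 2:1 1:1  a_4=3
d|30:{1,2,3,5,6,10,15,30}  Σf=1+1+1+1+1+1+1+1=8
d|36:{1,2,3,4,6,9,12,18,36}  Σf=1+1+1+1+1+1+1+1+1=9
q^42  k|42↦f(k): 42:1 21:1 14:1 7:1 6:1 3:1 2:1 1:1  a_42=8

2, 3, 8, 9, 8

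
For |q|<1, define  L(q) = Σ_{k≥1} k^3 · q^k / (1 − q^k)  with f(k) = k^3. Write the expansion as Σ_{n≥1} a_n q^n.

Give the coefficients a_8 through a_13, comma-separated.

[q^8] f(8)=512,f(4)=64,f(2)=8,f(1)=1 ⇒ 585
q^9  k|9↦f(k): 1:1 3:27 9:729  a_9=757
q^10  k|10↦f(k): 1:1 2:8 5:125 10:1000  a_10=1134
q^11  k|11↦f(k): 11:1331 1:1  a_11=1332
d|12:{12,6,4,3,2,1}  Σf=1728+216+64+27+8+1=2044
q^13  k|13↦f(k): 1:1 13:2197  a_13=2198

585, 757, 1134, 1332, 2044, 2198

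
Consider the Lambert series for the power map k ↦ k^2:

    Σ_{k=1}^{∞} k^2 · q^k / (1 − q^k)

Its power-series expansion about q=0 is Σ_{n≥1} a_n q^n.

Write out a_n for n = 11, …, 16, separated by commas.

122, 210, 170, 250, 260, 341

q^11  k|11↦f(k): 11:121 1:1  a_11=122
[q^12] f(12)=144,f(6)=36,f(4)=16,f(3)=9,f(2)=4,f(1)=1 ⇒ 210
n=13: 1·13 13·1  f→[1+169]=170
n=14: 14·1 7·2 2·7 1·14  f→[196+49+4+1]=250
n=15: 1·15 3·5 5·3 15·1  f→[1+9+25+225]=260
[q^16] f(1)=1,f(2)=4,f(4)=16,f(8)=64,f(16)=256 ⇒ 341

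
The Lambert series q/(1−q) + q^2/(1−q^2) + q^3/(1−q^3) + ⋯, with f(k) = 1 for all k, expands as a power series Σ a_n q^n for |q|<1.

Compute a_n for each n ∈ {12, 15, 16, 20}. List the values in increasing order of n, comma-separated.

n=12: 12·1 6·2 4·3 3·4 2·6 1·12  f→[1+1+1+1+1+1]=6
q^15  k|15↦f(k): 15:1 5:1 3:1 1:1  a_15=4
q^16  k|16↦f(k): 1:1 2:1 4:1 8:1 16:1  a_16=5
q^20  k|20↦f(k): 1:1 2:1 4:1 5:1 10:1 20:1  a_20=6

6, 4, 5, 6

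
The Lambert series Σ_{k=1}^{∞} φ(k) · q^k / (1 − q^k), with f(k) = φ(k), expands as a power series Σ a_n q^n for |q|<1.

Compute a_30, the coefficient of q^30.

[q^30] φ(1)=1,φ(2)=1,φ(3)=2,φ(5)=4,φ(6)=2,φ(10)=4,φ(15)=8,φ(30)=8 ⇒ 30

a_30 = 30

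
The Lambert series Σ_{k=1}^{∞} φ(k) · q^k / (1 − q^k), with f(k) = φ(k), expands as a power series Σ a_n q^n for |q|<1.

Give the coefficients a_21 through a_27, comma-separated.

q^21  k|21↦φ(k): 1:1 3:2 7:6 21:12  a_21=21
q^22  k|22↦φ(k): 22:10 11:10 2:1 1:1  a_22=22
d|23:{1,23}  Σφ=1+22=23
n=24: 1·24 2·12 3·8 4·6 6·4 8·3 12·2 24·1  φ→[1+1+2+2+2+4+4+8]=24
[q^25] φ(25)=20,φ(5)=4,φ(1)=1 ⇒ 25
[q^26] φ(1)=1,φ(2)=1,φ(13)=12,φ(26)=12 ⇒ 26
n=27: 1·27 3·9 9·3 27·1  φ→[1+2+6+18]=27

21, 22, 23, 24, 25, 26, 27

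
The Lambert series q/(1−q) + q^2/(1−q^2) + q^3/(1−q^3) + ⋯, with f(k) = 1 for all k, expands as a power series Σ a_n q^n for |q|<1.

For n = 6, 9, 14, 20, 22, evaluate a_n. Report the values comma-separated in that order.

d|6:{6,3,2,1}  Σf=1+1+1+1=4
q^9  k|9↦f(k): 9:1 3:1 1:1  a_9=3
q^14  k|14↦f(k): 14:1 7:1 2:1 1:1  a_14=4
d|20:{1,2,4,5,10,20}  Σf=1+1+1+1+1+1=6
n=22: 22·1 11·2 2·11 1·22  f→[1+1+1+1]=4

4, 3, 4, 6, 4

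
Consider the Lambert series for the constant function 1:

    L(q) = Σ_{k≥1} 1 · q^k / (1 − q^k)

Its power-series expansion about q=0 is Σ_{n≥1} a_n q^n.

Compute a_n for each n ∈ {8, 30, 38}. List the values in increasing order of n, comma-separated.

n=8: 1·8 2·4 4·2 8·1  f→[1+1+1+1]=4
q^30  k|30↦f(k): 30:1 15:1 10:1 6:1 5:1 3:1 2:1 1:1  a_30=8
[q^38] f(1)=1,f(2)=1,f(19)=1,f(38)=1 ⇒ 4

4, 8, 4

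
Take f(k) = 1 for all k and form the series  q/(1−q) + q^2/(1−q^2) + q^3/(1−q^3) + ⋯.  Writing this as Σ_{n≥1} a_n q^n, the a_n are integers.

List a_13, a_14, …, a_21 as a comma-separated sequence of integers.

q^13  k|13↦f(k): 1:1 13:1  a_13=2
q^14  k|14↦f(k): 14:1 7:1 2:1 1:1  a_14=4
[q^15] f(1)=1,f(3)=1,f(5)=1,f(15)=1 ⇒ 4
d|16:{1,2,4,8,16}  Σf=1+1+1+1+1=5
n=17: 1·17 17·1  f→[1+1]=2
[q^18] f(18)=1,f(9)=1,f(6)=1,f(3)=1,f(2)=1,f(1)=1 ⇒ 6
q^19  k|19↦f(k): 19:1 1:1  a_19=2
n=20: 20·1 10·2 5·4 4·5 2·10 1·20  f→[1+1+1+1+1+1]=6
n=21: 1·21 3·7 7·3 21·1  f→[1+1+1+1]=4

2, 4, 4, 5, 2, 6, 2, 6, 4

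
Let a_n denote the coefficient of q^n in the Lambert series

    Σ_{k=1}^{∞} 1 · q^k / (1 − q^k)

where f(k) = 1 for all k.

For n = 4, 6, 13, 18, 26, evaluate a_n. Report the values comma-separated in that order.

3, 4, 2, 6, 4

d|4:{4,2,1}  Σf=1+1+1=3
q^6  k|6↦f(k): 6:1 3:1 2:1 1:1  a_6=4
q^13  k|13↦f(k): 13:1 1:1  a_13=2
n=18: 18·1 9·2 6·3 3·6 2·9 1·18  f→[1+1+1+1+1+1]=6
[q^26] f(26)=1,f(13)=1,f(2)=1,f(1)=1 ⇒ 4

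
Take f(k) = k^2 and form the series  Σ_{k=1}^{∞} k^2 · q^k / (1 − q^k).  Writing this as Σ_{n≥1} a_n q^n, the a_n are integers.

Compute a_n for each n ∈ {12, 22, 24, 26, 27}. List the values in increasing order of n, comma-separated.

210, 610, 850, 850, 820

n=12: 12·1 6·2 4·3 3·4 2·6 1·12  f→[144+36+16+9+4+1]=210
[q^22] f(1)=1,f(2)=4,f(11)=121,f(22)=484 ⇒ 610
q^24  k|24↦f(k): 24:576 12:144 8:64 6:36 4:16 3:9 2:4 1:1  a_24=850
q^26  k|26↦f(k): 26:676 13:169 2:4 1:1  a_26=850
q^27  k|27↦f(k): 1:1 3:9 9:81 27:729  a_27=820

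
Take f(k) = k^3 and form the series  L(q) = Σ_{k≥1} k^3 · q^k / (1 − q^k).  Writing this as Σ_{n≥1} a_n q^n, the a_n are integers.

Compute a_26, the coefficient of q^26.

q^26  k|26↦f(k): 26:17576 13:2197 2:8 1:1  a_26=19782

a_26 = 19782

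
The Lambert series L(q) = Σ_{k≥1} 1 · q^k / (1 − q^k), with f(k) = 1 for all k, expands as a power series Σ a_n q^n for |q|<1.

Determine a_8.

a_8 = 4

d|8:{1,2,4,8}  Σf=1+1+1+1=4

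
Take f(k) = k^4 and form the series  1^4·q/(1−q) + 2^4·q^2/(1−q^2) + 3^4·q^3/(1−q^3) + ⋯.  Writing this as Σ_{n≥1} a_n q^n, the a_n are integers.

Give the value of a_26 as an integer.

a_26 = 485554

[q^26] f(1)=1,f(2)=16,f(13)=28561,f(26)=456976 ⇒ 485554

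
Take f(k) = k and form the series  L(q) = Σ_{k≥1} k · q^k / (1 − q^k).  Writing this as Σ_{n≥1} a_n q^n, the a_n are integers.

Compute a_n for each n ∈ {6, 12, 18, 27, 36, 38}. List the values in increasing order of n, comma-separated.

[q^6] f(6)=6,f(3)=3,f(2)=2,f(1)=1 ⇒ 12
d|12:{12,6,4,3,2,1}  Σf=12+6+4+3+2+1=28
n=18: 1·18 2·9 3·6 6·3 9·2 18·1  f→[1+2+3+6+9+18]=39
[q^27] f(1)=1,f(3)=3,f(9)=9,f(27)=27 ⇒ 40
d|36:{36,18,12,9,6,4,3,2,1}  Σf=36+18+12+9+6+4+3+2+1=91
q^38  k|38↦f(k): 1:1 2:2 19:19 38:38  a_38=60

12, 28, 39, 40, 91, 60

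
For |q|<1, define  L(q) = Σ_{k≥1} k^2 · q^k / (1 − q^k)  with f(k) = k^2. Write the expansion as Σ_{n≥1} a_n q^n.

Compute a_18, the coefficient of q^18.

[q^18] f(18)=324,f(9)=81,f(6)=36,f(3)=9,f(2)=4,f(1)=1 ⇒ 455

a_18 = 455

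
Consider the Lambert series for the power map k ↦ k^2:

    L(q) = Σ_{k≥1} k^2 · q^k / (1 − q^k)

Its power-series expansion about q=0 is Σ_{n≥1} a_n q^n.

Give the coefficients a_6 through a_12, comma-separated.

[q^6] f(1)=1,f(2)=4,f(3)=9,f(6)=36 ⇒ 50
n=7: 1·7 7·1  f→[1+49]=50
n=8: 1·8 2·4 4·2 8·1  f→[1+4+16+64]=85
[q^9] f(1)=1,f(3)=9,f(9)=81 ⇒ 91
[q^10] f(10)=100,f(5)=25,f(2)=4,f(1)=1 ⇒ 130
d|11:{11,1}  Σf=121+1=122
n=12: 1·12 2·6 3·4 4·3 6·2 12·1  f→[1+4+9+16+36+144]=210

50, 50, 85, 91, 130, 122, 210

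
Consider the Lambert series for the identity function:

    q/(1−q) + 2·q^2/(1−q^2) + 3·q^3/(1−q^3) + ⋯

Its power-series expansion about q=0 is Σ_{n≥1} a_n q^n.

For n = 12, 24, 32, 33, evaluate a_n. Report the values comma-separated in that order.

q^12  k|12↦f(k): 12:12 6:6 4:4 3:3 2:2 1:1  a_12=28
q^24  k|24↦f(k): 1:1 2:2 3:3 4:4 6:6 8:8 12:12 24:24  a_24=60
d|32:{1,2,4,8,16,32}  Σf=1+2+4+8+16+32=63
[q^33] f(1)=1,f(3)=3,f(11)=11,f(33)=33 ⇒ 48

28, 60, 63, 48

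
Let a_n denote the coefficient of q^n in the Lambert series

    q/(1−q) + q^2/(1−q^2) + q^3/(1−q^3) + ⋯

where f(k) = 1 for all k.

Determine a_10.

q^10  k|10↦f(k): 1:1 2:1 5:1 10:1  a_10=4

a_10 = 4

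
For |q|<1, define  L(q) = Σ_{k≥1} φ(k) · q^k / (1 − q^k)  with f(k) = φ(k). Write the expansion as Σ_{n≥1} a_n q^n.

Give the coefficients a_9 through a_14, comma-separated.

d|9:{9,3,1}  Σφ=6+2+1=9
[q^10] φ(1)=1,φ(2)=1,φ(5)=4,φ(10)=4 ⇒ 10
n=11: 1·11 11·1  φ→[1+10]=11
[q^12] φ(1)=1,φ(2)=1,φ(3)=2,φ(4)=2,φ(6)=2,φ(12)=4 ⇒ 12
n=13: 13·1 1·13  φ→[12+1]=13
q^14  k|14↦φ(k): 1:1 2:1 7:6 14:6  a_14=14

9, 10, 11, 12, 13, 14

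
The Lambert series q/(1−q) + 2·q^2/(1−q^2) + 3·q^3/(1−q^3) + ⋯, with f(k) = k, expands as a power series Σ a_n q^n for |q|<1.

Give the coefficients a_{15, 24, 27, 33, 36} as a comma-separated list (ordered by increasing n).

24, 60, 40, 48, 91

n=15: 1·15 3·5 5·3 15·1  f→[1+3+5+15]=24
n=24: 24·1 12·2 8·3 6·4 4·6 3·8 2·12 1·24  f→[24+12+8+6+4+3+2+1]=60
n=27: 1·27 3·9 9·3 27·1  f→[1+3+9+27]=40
d|33:{1,3,11,33}  Σf=1+3+11+33=48
q^36  k|36↦f(k): 1:1 2:2 3:3 4:4 6:6 9:9 12:12 18:18 36:36  a_36=91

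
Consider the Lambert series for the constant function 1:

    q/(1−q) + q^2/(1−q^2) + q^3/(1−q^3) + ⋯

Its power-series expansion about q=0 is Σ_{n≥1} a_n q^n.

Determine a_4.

n=4: 1·4 2·2 4·1  f→[1+1+1]=3

a_4 = 3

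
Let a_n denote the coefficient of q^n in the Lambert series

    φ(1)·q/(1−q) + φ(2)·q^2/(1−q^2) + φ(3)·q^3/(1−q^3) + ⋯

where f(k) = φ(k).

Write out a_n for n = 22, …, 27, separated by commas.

[q^22] φ(22)=10,φ(11)=10,φ(2)=1,φ(1)=1 ⇒ 22
n=23: 23·1 1·23  φ→[22+1]=23
n=24: 1·24 2·12 3·8 4·6 6·4 8·3 12·2 24·1  φ→[1+1+2+2+2+4+4+8]=24
[q^25] φ(25)=20,φ(5)=4,φ(1)=1 ⇒ 25
[q^26] φ(1)=1,φ(2)=1,φ(13)=12,φ(26)=12 ⇒ 26
[q^27] φ(27)=18,φ(9)=6,φ(3)=2,φ(1)=1 ⇒ 27

22, 23, 24, 25, 26, 27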